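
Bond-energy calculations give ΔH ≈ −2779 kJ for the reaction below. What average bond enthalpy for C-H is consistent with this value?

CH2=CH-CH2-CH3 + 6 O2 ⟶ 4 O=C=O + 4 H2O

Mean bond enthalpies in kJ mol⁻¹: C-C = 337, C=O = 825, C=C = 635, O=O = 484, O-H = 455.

D(C-H) ≈ 406 kJ/mol

Let D be the C-H bond energy.
Σ(broken) = 2×337 + 8×D + 1×635 + 6×484 = 4213 + 8D
Σ(formed) = 8×825 + 8×455 = 10240
ΔH = Σ(broken) − Σ(formed) = (4213 + 8D) − (10240) = −6027 + 8D
Setting this equal to −2779 kJ gives 8D = 3248, so D = 406 kJ/mol.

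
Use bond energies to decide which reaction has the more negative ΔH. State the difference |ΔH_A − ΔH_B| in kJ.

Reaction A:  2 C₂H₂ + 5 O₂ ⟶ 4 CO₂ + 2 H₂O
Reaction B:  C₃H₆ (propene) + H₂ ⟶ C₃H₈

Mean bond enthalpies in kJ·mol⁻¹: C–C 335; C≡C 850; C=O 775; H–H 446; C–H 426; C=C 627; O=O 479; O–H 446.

Reaction A:
  Bonds broken (reactants):
    C≡C: 2 × 850 = 1700
    C–H: 4 × 426 = 1704
    O=O: 5 × 479 = 2395
    Σ(broken) = 5799 kJ
  Bonds formed (products):
    C=O: 8 × 775 = 6200
    O–H: 4 × 446 = 1784
    Σ(formed) = 7984 kJ
  ΔH_A = 5799 − 7984 = −2185 kJ
Reaction B:
  Bonds broken (reactants):
    C–C: 1 × 335 = 335
    C–H: 6 × 426 = 2556
    C=C: 1 × 627 = 627
    H–H: 1 × 446 = 446
    Σ(broken) = 3964 kJ
  Bonds formed (products):
    C–C: 2 × 335 = 670
    C–H: 8 × 426 = 3408
    Σ(formed) = 4078 kJ
  ΔH_B = 3964 − 4078 = −114 kJ
ΔH_A − ΔH_B = −2071 kJ, so reaction A has the more negative ΔH; |ΔH_A − ΔH_B| = 2071 kJ.

Reaction A, by 2071 kJ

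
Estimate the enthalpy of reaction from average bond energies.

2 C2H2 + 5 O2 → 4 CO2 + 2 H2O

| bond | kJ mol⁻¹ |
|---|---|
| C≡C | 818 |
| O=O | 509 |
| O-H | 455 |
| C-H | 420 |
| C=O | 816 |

Bonds broken (reactants):
  C≡C: 2 × 818 = 1636
  C-H: 4 × 420 = 1680
  O=O: 5 × 509 = 2545
  Σ(broken) = 5861 kJ
Bonds formed (products):
  C=O: 8 × 816 = 6528
  O-H: 4 × 455 = 1820
  Σ(formed) = 8348 kJ
ΔH = Σ(broken) − Σ(formed) = 5861 − 8348 = −2487 kJ

ΔH ≈ −2487 kJ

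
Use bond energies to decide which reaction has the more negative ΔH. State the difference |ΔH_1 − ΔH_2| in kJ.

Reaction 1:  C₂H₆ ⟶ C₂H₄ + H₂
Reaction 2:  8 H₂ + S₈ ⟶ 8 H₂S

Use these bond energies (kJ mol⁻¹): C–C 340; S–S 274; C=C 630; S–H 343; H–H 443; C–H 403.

Reaction 1:
  Bonds broken (reactants):
    C–C: 1 × 340 = 340
    C–H: 6 × 403 = 2418
    Σ(broken) = 2758 kJ
  Bonds formed (products):
    C–H: 4 × 403 = 1612
    C=C: 1 × 630 = 630
    H–H: 1 × 443 = 443
    Σ(formed) = 2685 kJ
  ΔH_1 = 2758 − 2685 = +73 kJ
Reaction 2:
  Bonds broken (reactants):
    H–H: 8 × 443 = 3544
    S–S: 8 × 274 = 2192
    Σ(broken) = 5736 kJ
  Bonds formed (products):
    S–H: 16 × 343 = 5488
    Σ(formed) = 5488 kJ
  ΔH_2 = 5736 − 5488 = +248 kJ
ΔH_1 − ΔH_2 = −175 kJ, so reaction 1 has the more negative ΔH; |ΔH_1 − ΔH_2| = 175 kJ.

Reaction 1, by 175 kJ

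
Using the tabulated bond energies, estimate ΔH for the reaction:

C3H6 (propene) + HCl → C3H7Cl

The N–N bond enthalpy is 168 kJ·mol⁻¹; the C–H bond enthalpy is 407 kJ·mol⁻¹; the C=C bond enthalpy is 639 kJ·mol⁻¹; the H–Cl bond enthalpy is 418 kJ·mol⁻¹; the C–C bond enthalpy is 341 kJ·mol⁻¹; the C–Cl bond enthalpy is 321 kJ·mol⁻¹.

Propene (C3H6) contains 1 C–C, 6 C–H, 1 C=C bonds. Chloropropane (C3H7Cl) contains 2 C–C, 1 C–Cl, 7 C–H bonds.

ΔH ≈ −12 kJ

Bonds broken (reactants):
  C–C: 1 × 341 = 341
  C–H: 6 × 407 = 2442
  C=C: 1 × 639 = 639
  H–Cl: 1 × 418 = 418
  Σ(broken) = 3840 kJ
Bonds formed (products):
  C–C: 2 × 341 = 682
  C–Cl: 1 × 321 = 321
  C–H: 7 × 407 = 2849
  Σ(formed) = 3852 kJ
ΔH = Σ(broken) − Σ(formed) = 3840 − 3852 = −12 kJ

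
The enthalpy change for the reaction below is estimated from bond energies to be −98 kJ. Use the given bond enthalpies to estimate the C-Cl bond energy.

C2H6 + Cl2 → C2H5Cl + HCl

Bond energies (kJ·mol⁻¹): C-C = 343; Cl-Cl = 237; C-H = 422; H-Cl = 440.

D(C-Cl) ≈ 317 kJ/mol

Let D be the C-Cl bond energy.
Σ(broken) = 1×343 + 6×422 + 1×237 = 3112
Σ(formed) = 1×343 + 1×D + 5×422 + 1×440 = 2893 + D
ΔH = Σ(broken) − Σ(formed) = (3112) − (2893 + D) = +219 − D
Setting this equal to −98 kJ gives D = 317 kJ/mol.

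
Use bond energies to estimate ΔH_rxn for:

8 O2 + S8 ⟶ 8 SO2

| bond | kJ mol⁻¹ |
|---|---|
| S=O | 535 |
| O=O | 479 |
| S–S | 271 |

ΔH ≈ −2560 kJ

Bonds broken (reactants):
  O=O: 8 × 479 = 3832
  S–S: 8 × 271 = 2168
  Σ(broken) = 6000 kJ
Bonds formed (products):
  S=O: 16 × 535 = 8560
  Σ(formed) = 8560 kJ
ΔH = Σ(broken) − Σ(formed) = 6000 − 8560 = −2560 kJ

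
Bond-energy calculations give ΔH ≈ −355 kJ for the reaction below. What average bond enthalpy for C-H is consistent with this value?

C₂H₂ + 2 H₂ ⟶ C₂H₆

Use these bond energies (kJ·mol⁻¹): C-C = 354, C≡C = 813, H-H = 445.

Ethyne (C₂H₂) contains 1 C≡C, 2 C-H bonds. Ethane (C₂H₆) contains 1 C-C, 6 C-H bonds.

Let D be the C-H bond energy.
Σ(broken) = 1×813 + 2×D + 2×445 = 1703 + 2D
Σ(formed) = 1×354 + 6×D = 354 + 6D
ΔH = Σ(broken) − Σ(formed) = (1703 + 2D) − (354 + 6D) = +1349 − 4D
Setting this equal to −355 kJ gives 4D = 1704, so D = 426 kJ/mol.

D(C-H) ≈ 426 kJ/mol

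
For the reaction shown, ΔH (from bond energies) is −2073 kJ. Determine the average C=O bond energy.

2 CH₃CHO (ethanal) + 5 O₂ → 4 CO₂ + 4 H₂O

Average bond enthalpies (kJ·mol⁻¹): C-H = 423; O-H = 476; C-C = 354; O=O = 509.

D(C=O) ≈ 817 kJ/mol

Let D be the C=O bond energy.
Σ(broken) = 2×354 + 8×423 + 2×D + 5×509 = 6637 + 2D
Σ(formed) = 8×D + 8×476 = 3808 + 8D
ΔH = Σ(broken) − Σ(formed) = (6637 + 2D) − (3808 + 8D) = +2829 − 6D
Setting this equal to −2073 kJ gives 6D = 4902, so D = 817 kJ/mol.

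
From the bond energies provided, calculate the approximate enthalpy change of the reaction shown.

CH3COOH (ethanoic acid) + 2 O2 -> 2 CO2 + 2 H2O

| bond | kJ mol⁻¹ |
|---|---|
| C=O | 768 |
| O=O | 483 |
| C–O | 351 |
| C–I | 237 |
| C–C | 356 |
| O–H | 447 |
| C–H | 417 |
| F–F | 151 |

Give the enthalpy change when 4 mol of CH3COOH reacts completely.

Bonds broken (reactants):
  C–C: 1 × 356 = 356
  C–H: 3 × 417 = 1251
  C–O: 1 × 351 = 351
  C=O: 1 × 768 = 768
  O–H: 1 × 447 = 447
  O=O: 2 × 483 = 966
  Σ(broken) = 4139 kJ
Bonds formed (products):
  C=O: 4 × 768 = 3072
  O–H: 4 × 447 = 1788
  Σ(formed) = 4860 kJ
ΔH = Σ(broken) − Σ(formed) = 4139 − 4860 = −721 kJ
For 4× the reaction as written: 4 × (−721) = −2884 kJ

ΔH = −2884 kJ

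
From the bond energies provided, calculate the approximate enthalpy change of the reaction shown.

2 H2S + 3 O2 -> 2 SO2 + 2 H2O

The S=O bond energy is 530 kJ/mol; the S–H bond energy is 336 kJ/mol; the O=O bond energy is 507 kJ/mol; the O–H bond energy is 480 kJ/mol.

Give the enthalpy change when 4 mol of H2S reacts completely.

Bonds broken (reactants):
  O=O: 3 × 507 = 1521
  S–H: 4 × 336 = 1344
  Σ(broken) = 2865 kJ
Bonds formed (products):
  O–H: 4 × 480 = 1920
  S=O: 4 × 530 = 2120
  Σ(formed) = 4040 kJ
ΔH = Σ(broken) − Σ(formed) = 2865 − 4040 = −1175 kJ
For 2× the reaction as written: 2 × (−1175) = −2350 kJ

ΔH = −2350 kJ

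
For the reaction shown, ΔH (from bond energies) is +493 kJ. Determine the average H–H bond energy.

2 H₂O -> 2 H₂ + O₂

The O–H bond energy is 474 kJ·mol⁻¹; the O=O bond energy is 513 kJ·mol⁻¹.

D(H–H) ≈ 445 kJ/mol

Let D be the H–H bond energy.
Σ(broken) = 4×474 = 1896
Σ(formed) = 2×D + 1×513 = 513 + 2D
ΔH = Σ(broken) − Σ(formed) = (1896) − (513 + 2D) = +1383 − 2D
Setting this equal to +493 kJ gives 2D = 890, so D = 445 kJ/mol.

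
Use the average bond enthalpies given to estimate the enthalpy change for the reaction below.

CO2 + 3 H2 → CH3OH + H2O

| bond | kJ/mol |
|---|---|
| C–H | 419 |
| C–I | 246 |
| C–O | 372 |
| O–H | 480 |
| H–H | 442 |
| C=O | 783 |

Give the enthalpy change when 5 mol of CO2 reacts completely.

ΔH = −885 kJ

Bonds broken (reactants):
  C=O: 2 × 783 = 1566
  H–H: 3 × 442 = 1326
  Σ(broken) = 2892 kJ
Bonds formed (products):
  C–H: 3 × 419 = 1257
  C–O: 1 × 372 = 372
  O–H: 3 × 480 = 1440
  Σ(formed) = 3069 kJ
ΔH = Σ(broken) − Σ(formed) = 2892 − 3069 = −177 kJ
For 5× the reaction as written: 5 × (−177) = −885 kJ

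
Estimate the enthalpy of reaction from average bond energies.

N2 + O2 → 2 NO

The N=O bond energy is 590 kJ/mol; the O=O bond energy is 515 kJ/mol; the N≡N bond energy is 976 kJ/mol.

Bonds broken (reactants):
  N≡N: 1 × 976 = 976
  O=O: 1 × 515 = 515
  Σ(broken) = 1491 kJ
Bonds formed (products):
  N=O: 2 × 590 = 1180
  Σ(formed) = 1180 kJ
ΔH = Σ(broken) − Σ(formed) = 1491 − 1180 = +311 kJ

ΔH ≈ +311 kJ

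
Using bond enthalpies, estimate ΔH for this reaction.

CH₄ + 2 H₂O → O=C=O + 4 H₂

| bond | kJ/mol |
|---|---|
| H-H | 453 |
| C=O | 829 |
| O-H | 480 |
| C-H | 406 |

Bonds broken (reactants):
  C-H: 4 × 406 = 1624
  O-H: 4 × 480 = 1920
  Σ(broken) = 3544 kJ
Bonds formed (products):
  C=O: 2 × 829 = 1658
  H-H: 4 × 453 = 1812
  Σ(formed) = 3470 kJ
ΔH = Σ(broken) − Σ(formed) = 3544 − 3470 = +74 kJ

ΔH ≈ +74 kJ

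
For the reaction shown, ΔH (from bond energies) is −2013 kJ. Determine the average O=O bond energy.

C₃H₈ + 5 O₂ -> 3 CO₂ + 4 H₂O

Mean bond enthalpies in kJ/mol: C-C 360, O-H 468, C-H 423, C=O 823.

D(O=O) ≈ 513 kJ/mol

Let D be the O=O bond energy.
Σ(broken) = 2×360 + 8×423 + 5×D = 4104 + 5D
Σ(formed) = 6×823 + 8×468 = 8682
ΔH = Σ(broken) − Σ(formed) = (4104 + 5D) − (8682) = −4578 + 5D
Setting this equal to −2013 kJ gives 5D = 2565, so D = 513 kJ/mol.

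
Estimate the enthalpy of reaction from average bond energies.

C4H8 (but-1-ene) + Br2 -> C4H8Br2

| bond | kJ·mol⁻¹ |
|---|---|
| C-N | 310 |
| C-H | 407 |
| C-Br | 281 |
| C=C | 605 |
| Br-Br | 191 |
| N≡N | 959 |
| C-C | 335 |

Bonds broken (reactants):
  Br-Br: 1 × 191 = 191
  C-C: 2 × 335 = 670
  C-H: 8 × 407 = 3256
  C=C: 1 × 605 = 605
  Σ(broken) = 4722 kJ
Bonds formed (products):
  C-Br: 2 × 281 = 562
  C-C: 3 × 335 = 1005
  C-H: 8 × 407 = 3256
  Σ(formed) = 4823 kJ
ΔH = Σ(broken) − Σ(formed) = 4722 − 4823 = −101 kJ

ΔH ≈ −101 kJ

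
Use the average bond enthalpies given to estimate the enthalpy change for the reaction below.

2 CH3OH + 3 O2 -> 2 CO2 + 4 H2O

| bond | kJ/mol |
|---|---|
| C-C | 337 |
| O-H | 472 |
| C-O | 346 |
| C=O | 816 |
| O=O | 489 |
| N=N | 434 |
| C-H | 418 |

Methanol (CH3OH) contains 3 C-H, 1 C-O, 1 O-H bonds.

ΔH ≈ −1429 kJ

Bonds broken (reactants):
  C-H: 6 × 418 = 2508
  C-O: 2 × 346 = 692
  O-H: 2 × 472 = 944
  O=O: 3 × 489 = 1467
  Σ(broken) = 5611 kJ
Bonds formed (products):
  C=O: 4 × 816 = 3264
  O-H: 8 × 472 = 3776
  Σ(formed) = 7040 kJ
ΔH = Σ(broken) − Σ(formed) = 5611 − 7040 = −1429 kJ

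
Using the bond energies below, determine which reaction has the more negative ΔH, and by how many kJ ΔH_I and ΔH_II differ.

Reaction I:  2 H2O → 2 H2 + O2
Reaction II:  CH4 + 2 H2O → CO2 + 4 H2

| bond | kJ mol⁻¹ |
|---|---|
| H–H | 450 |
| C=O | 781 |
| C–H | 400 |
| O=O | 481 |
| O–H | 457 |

Reaction I:
  Bonds broken (reactants):
    O–H: 4 × 457 = 1828
    Σ(broken) = 1828 kJ
  Bonds formed (products):
    H–H: 2 × 450 = 900
    O=O: 1 × 481 = 481
    Σ(formed) = 1381 kJ
  ΔH_I = 1828 − 1381 = +447 kJ
Reaction II:
  Bonds broken (reactants):
    C–H: 4 × 400 = 1600
    O–H: 4 × 457 = 1828
    Σ(broken) = 3428 kJ
  Bonds formed (products):
    C=O: 2 × 781 = 1562
    H–H: 4 × 450 = 1800
    Σ(formed) = 3362 kJ
  ΔH_II = 3428 − 3362 = +66 kJ
ΔH_I − ΔH_II = +381 kJ, so reaction II has the more negative ΔH; |ΔH_I − ΔH_II| = 381 kJ.

Reaction II, by 381 kJ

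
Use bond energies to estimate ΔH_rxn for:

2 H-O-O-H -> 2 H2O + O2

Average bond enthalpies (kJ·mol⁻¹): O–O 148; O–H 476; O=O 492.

Bonds broken (reactants):
  O–H: 4 × 476 = 1904
  O–O: 2 × 148 = 296
  Σ(broken) = 2200 kJ
Bonds formed (products):
  O–H: 4 × 476 = 1904
  O=O: 1 × 492 = 492
  Σ(formed) = 2396 kJ
ΔH = Σ(broken) − Σ(formed) = 2200 − 2396 = −196 kJ

ΔH ≈ −196 kJ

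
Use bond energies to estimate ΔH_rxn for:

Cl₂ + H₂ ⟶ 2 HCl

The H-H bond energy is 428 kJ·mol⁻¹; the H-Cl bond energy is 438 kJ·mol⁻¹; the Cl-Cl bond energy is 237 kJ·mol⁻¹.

Bonds broken (reactants):
  Cl-Cl: 1 × 237 = 237
  H-H: 1 × 428 = 428
  Σ(broken) = 665 kJ
Bonds formed (products):
  H-Cl: 2 × 438 = 876
  Σ(formed) = 876 kJ
ΔH = Σ(broken) − Σ(formed) = 665 − 876 = −211 kJ

ΔH ≈ −211 kJ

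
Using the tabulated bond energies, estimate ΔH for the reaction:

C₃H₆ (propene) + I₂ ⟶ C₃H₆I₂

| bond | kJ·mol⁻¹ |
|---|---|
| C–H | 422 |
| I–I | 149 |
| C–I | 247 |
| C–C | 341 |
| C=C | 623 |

Bonds broken (reactants):
  C–C: 1 × 341 = 341
  C–H: 6 × 422 = 2532
  C=C: 1 × 623 = 623
  I–I: 1 × 149 = 149
  Σ(broken) = 3645 kJ
Bonds formed (products):
  C–C: 2 × 341 = 682
  C–H: 6 × 422 = 2532
  C–I: 2 × 247 = 494
  Σ(formed) = 3708 kJ
ΔH = Σ(broken) − Σ(formed) = 3645 − 3708 = −63 kJ

ΔH ≈ −63 kJ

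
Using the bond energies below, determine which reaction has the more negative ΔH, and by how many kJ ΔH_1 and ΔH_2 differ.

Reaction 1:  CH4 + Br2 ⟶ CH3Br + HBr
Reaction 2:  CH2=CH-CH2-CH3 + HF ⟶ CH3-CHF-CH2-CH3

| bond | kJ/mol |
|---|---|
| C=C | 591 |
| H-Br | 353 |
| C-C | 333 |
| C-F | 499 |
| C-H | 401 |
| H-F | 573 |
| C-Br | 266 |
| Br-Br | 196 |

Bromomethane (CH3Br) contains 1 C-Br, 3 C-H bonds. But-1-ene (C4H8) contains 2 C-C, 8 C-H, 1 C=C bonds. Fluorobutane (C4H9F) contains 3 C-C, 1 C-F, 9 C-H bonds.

Reaction 1:
  Bonds broken (reactants):
    Br-Br: 1 × 196 = 196
    C-H: 4 × 401 = 1604
    Σ(broken) = 1800 kJ
  Bonds formed (products):
    C-Br: 1 × 266 = 266
    C-H: 3 × 401 = 1203
    H-Br: 1 × 353 = 353
    Σ(formed) = 1822 kJ
  ΔH_1 = 1800 − 1822 = −22 kJ
Reaction 2:
  Bonds broken (reactants):
    C-C: 2 × 333 = 666
    C-H: 8 × 401 = 3208
    C=C: 1 × 591 = 591
    H-F: 1 × 573 = 573
    Σ(broken) = 5038 kJ
  Bonds formed (products):
    C-C: 3 × 333 = 999
    C-F: 1 × 499 = 499
    C-H: 9 × 401 = 3609
    Σ(formed) = 5107 kJ
  ΔH_2 = 5038 − 5107 = −69 kJ
ΔH_1 − ΔH_2 = +47 kJ, so reaction 2 has the more negative ΔH; |ΔH_1 − ΔH_2| = 47 kJ.

Reaction 2, by 47 kJ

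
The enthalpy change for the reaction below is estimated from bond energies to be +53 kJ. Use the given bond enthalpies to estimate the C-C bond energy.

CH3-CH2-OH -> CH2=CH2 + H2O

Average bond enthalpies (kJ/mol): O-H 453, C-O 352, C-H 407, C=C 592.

Let D be the C-C bond energy.
Σ(broken) = 1×D + 5×407 + 1×352 + 1×453 = 2840 + D
Σ(formed) = 4×407 + 1×592 + 2×453 = 3126
ΔH = Σ(broken) − Σ(formed) = (2840 + D) − (3126) = −286 + D
Setting this equal to +53 kJ gives D = 339 kJ/mol.

D(C-C) ≈ 339 kJ/mol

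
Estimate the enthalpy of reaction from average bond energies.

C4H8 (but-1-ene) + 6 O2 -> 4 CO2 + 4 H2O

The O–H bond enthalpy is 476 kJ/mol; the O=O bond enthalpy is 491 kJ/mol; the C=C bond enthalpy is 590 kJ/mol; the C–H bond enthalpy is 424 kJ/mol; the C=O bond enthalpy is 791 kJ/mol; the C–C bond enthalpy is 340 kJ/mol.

ΔH ≈ −2528 kJ

Bonds broken (reactants):
  C–C: 2 × 340 = 680
  C–H: 8 × 424 = 3392
  C=C: 1 × 590 = 590
  O=O: 6 × 491 = 2946
  Σ(broken) = 7608 kJ
Bonds formed (products):
  C=O: 8 × 791 = 6328
  O–H: 8 × 476 = 3808
  Σ(formed) = 10136 kJ
ΔH = Σ(broken) − Σ(formed) = 7608 − 10136 = −2528 kJ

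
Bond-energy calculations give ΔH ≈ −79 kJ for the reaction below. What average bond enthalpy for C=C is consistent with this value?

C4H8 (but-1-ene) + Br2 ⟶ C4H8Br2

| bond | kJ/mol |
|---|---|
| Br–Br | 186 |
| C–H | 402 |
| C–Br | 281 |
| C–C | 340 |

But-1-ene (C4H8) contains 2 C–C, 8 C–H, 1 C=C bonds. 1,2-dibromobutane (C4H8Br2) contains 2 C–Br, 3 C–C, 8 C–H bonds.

D(C=C) ≈ 637 kJ/mol

Let D be the C=C bond energy.
Σ(broken) = 1×186 + 2×340 + 8×402 + 1×D = 4082 + D
Σ(formed) = 2×281 + 3×340 + 8×402 = 4798
ΔH = Σ(broken) − Σ(formed) = (4082 + D) − (4798) = −716 + D
Setting this equal to −79 kJ gives D = 637 kJ/mol.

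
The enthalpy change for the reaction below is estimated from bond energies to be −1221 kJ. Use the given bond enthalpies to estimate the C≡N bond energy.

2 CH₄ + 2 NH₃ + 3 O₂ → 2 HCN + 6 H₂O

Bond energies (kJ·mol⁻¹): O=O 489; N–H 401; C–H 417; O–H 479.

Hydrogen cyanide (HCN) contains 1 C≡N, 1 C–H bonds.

Let D be the C≡N bond energy.
Σ(broken) = 8×417 + 6×401 + 3×489 = 7209
Σ(formed) = 2×D + 2×417 + 12×479 = 6582 + 2D
ΔH = Σ(broken) − Σ(formed) = (7209) − (6582 + 2D) = +627 − 2D
Setting this equal to −1221 kJ gives 2D = 1848, so D = 924 kJ/mol.

D(C≡N) ≈ 924 kJ/mol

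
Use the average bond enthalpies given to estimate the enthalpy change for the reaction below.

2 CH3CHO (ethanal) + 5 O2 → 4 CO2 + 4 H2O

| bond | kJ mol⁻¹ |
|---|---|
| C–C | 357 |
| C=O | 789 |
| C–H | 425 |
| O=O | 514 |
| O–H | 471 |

Bonds broken (reactants):
  C–C: 2 × 357 = 714
  C–H: 8 × 425 = 3400
  C=O: 2 × 789 = 1578
  O=O: 5 × 514 = 2570
  Σ(broken) = 8262 kJ
Bonds formed (products):
  C=O: 8 × 789 = 6312
  O–H: 8 × 471 = 3768
  Σ(formed) = 10080 kJ
ΔH = Σ(broken) − Σ(formed) = 8262 − 10080 = −1818 kJ

ΔH ≈ −1818 kJ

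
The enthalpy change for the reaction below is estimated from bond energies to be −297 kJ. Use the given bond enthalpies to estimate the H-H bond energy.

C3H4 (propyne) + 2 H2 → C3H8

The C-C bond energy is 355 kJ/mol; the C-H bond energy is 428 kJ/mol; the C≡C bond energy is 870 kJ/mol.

Let D be the H-H bond energy.
Σ(broken) = 1×870 + 1×355 + 4×428 + 2×D = 2937 + 2D
Σ(formed) = 2×355 + 8×428 = 4134
ΔH = Σ(broken) − Σ(formed) = (2937 + 2D) − (4134) = −1197 + 2D
Setting this equal to −297 kJ gives 2D = 900, so D = 450 kJ/mol.

D(H-H) ≈ 450 kJ/mol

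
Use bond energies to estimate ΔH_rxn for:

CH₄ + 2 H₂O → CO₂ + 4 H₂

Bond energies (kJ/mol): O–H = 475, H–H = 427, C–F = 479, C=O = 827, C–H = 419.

ΔH ≈ +214 kJ

Bonds broken (reactants):
  C–H: 4 × 419 = 1676
  O–H: 4 × 475 = 1900
  Σ(broken) = 3576 kJ
Bonds formed (products):
  C=O: 2 × 827 = 1654
  H–H: 4 × 427 = 1708
  Σ(formed) = 3362 kJ
ΔH = Σ(broken) − Σ(formed) = 3576 − 3362 = +214 kJ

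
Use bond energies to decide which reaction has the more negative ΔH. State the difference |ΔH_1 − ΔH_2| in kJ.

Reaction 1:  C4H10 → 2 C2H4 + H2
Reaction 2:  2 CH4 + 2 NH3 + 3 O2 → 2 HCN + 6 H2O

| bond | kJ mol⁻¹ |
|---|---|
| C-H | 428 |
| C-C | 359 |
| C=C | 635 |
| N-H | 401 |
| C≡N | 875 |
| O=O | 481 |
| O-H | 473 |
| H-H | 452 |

Reaction 2, by 1220 kJ

Reaction 1:
  Bonds broken (reactants):
    C-C: 3 × 359 = 1077
    C-H: 10 × 428 = 4280
    Σ(broken) = 5357 kJ
  Bonds formed (products):
    C-H: 8 × 428 = 3424
    C=C: 2 × 635 = 1270
    H-H: 1 × 452 = 452
    Σ(formed) = 5146 kJ
  ΔH_1 = 5357 − 5146 = +211 kJ
Reaction 2:
  Bonds broken (reactants):
    C-H: 8 × 428 = 3424
    N-H: 6 × 401 = 2406
    O=O: 3 × 481 = 1443
    Σ(broken) = 7273 kJ
  Bonds formed (products):
    C≡N: 2 × 875 = 1750
    C-H: 2 × 428 = 856
    O-H: 12 × 473 = 5676
    Σ(formed) = 8282 kJ
  ΔH_2 = 7273 − 8282 = −1009 kJ
ΔH_1 − ΔH_2 = +1220 kJ, so reaction 2 has the more negative ΔH; |ΔH_1 − ΔH_2| = 1220 kJ.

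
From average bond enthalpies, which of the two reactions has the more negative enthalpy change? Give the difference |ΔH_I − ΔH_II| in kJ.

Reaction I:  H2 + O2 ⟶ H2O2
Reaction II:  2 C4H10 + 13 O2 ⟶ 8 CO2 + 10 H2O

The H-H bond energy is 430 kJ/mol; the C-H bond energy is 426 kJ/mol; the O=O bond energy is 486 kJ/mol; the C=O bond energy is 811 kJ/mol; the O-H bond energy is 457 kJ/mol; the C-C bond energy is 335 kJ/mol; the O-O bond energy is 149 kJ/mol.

Reaction I:
  Bonds broken (reactants):
    H-H: 1 × 430 = 430
    O=O: 1 × 486 = 486
    Σ(broken) = 916 kJ
  Bonds formed (products):
    O-H: 2 × 457 = 914
    O-O: 1 × 149 = 149
    Σ(formed) = 1063 kJ
  ΔH_I = 916 − 1063 = −147 kJ
Reaction II:
  Bonds broken (reactants):
    C-C: 6 × 335 = 2010
    C-H: 20 × 426 = 8520
    O=O: 13 × 486 = 6318
    Σ(broken) = 16848 kJ
  Bonds formed (products):
    C=O: 16 × 811 = 12976
    O-H: 20 × 457 = 9140
    Σ(formed) = 22116 kJ
  ΔH_II = 16848 − 22116 = −5268 kJ
ΔH_I − ΔH_II = +5121 kJ, so reaction II has the more negative ΔH; |ΔH_I − ΔH_II| = 5121 kJ.

Reaction II, by 5121 kJ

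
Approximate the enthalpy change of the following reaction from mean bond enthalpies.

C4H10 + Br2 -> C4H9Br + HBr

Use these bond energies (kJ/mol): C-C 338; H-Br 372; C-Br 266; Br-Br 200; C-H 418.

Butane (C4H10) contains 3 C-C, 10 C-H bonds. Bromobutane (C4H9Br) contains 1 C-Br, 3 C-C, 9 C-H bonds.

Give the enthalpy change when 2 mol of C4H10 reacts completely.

ΔH = −40 kJ

Bonds broken (reactants):
  Br-Br: 1 × 200 = 200
  C-C: 3 × 338 = 1014
  C-H: 10 × 418 = 4180
  Σ(broken) = 5394 kJ
Bonds formed (products):
  C-Br: 1 × 266 = 266
  C-C: 3 × 338 = 1014
  C-H: 9 × 418 = 3762
  H-Br: 1 × 372 = 372
  Σ(formed) = 5414 kJ
ΔH = Σ(broken) − Σ(formed) = 5394 − 5414 = −20 kJ
For 2× the reaction as written: 2 × (−20) = −40 kJ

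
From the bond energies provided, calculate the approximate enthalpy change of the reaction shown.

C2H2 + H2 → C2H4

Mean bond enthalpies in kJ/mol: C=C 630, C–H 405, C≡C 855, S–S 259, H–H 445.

ΔH ≈ −140 kJ

Bonds broken (reactants):
  C≡C: 1 × 855 = 855
  C–H: 2 × 405 = 810
  H–H: 1 × 445 = 445
  Σ(broken) = 2110 kJ
Bonds formed (products):
  C–H: 4 × 405 = 1620
  C=C: 1 × 630 = 630
  Σ(formed) = 2250 kJ
ΔH = Σ(broken) − Σ(formed) = 2110 − 2250 = −140 kJ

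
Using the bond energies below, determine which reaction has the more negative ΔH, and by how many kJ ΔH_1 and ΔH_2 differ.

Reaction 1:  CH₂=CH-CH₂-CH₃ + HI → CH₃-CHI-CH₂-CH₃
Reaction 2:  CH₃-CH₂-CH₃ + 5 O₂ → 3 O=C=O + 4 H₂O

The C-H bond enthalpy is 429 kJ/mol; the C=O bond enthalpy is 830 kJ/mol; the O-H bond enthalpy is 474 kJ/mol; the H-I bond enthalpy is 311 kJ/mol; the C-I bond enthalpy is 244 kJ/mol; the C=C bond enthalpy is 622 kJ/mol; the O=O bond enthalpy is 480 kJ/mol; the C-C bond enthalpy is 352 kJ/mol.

Reaction 2, by 2144 kJ

Reaction 1:
  Bonds broken (reactants):
    C-C: 2 × 352 = 704
    C-H: 8 × 429 = 3432
    C=C: 1 × 622 = 622
    H-I: 1 × 311 = 311
    Σ(broken) = 5069 kJ
  Bonds formed (products):
    C-C: 3 × 352 = 1056
    C-H: 9 × 429 = 3861
    C-I: 1 × 244 = 244
    Σ(formed) = 5161 kJ
  ΔH_1 = 5069 − 5161 = −92 kJ
Reaction 2:
  Bonds broken (reactants):
    C-C: 2 × 352 = 704
    C-H: 8 × 429 = 3432
    O=O: 5 × 480 = 2400
    Σ(broken) = 6536 kJ
  Bonds formed (products):
    C=O: 6 × 830 = 4980
    O-H: 8 × 474 = 3792
    Σ(formed) = 8772 kJ
  ΔH_2 = 6536 − 8772 = −2236 kJ
ΔH_1 − ΔH_2 = +2144 kJ, so reaction 2 has the more negative ΔH; |ΔH_1 − ΔH_2| = 2144 kJ.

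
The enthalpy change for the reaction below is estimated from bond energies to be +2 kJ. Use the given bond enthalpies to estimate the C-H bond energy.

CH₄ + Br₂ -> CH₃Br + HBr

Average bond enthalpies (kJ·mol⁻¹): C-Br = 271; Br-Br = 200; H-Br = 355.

Let D be the C-H bond energy.
Σ(broken) = 1×200 + 4×D = 200 + 4D
Σ(formed) = 1×271 + 3×D + 1×355 = 626 + 3D
ΔH = Σ(broken) − Σ(formed) = (200 + 4D) − (626 + 3D) = −426 + D
Setting this equal to +2 kJ gives D = 428 kJ/mol.

D(C-H) ≈ 428 kJ/mol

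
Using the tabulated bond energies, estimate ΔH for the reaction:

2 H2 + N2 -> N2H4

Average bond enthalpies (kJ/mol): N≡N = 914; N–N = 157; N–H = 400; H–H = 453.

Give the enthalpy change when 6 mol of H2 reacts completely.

Bonds broken (reactants):
  H–H: 2 × 453 = 906
  N≡N: 1 × 914 = 914
  Σ(broken) = 1820 kJ
Bonds formed (products):
  N–H: 4 × 400 = 1600
  N–N: 1 × 157 = 157
  Σ(formed) = 1757 kJ
ΔH = Σ(broken) − Σ(formed) = 1820 − 1757 = +63 kJ
For 3× the reaction as written: 3 × (+63) = +189 kJ

ΔH = +189 kJ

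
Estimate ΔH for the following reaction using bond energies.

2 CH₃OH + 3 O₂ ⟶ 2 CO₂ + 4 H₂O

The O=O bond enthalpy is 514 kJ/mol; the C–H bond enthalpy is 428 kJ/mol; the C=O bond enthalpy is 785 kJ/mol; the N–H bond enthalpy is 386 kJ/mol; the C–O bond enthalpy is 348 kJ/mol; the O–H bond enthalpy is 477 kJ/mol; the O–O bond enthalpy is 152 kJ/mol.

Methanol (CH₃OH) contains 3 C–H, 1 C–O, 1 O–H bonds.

Bonds broken (reactants):
  C–H: 6 × 428 = 2568
  C–O: 2 × 348 = 696
  O–H: 2 × 477 = 954
  O=O: 3 × 514 = 1542
  Σ(broken) = 5760 kJ
Bonds formed (products):
  C=O: 4 × 785 = 3140
  O–H: 8 × 477 = 3816
  Σ(formed) = 6956 kJ
ΔH = Σ(broken) − Σ(formed) = 5760 − 6956 = −1196 kJ

ΔH ≈ −1196 kJ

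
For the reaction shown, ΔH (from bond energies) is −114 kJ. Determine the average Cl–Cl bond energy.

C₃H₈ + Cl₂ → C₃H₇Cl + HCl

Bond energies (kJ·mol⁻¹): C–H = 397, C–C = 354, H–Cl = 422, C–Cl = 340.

D(Cl–Cl) ≈ 251 kJ/mol

Let D be the Cl–Cl bond energy.
Σ(broken) = 2×354 + 8×397 + 1×D = 3884 + D
Σ(formed) = 2×354 + 1×340 + 7×397 + 1×422 = 4249
ΔH = Σ(broken) − Σ(formed) = (3884 + D) − (4249) = −365 + D
Setting this equal to −114 kJ gives D = 251 kJ/mol.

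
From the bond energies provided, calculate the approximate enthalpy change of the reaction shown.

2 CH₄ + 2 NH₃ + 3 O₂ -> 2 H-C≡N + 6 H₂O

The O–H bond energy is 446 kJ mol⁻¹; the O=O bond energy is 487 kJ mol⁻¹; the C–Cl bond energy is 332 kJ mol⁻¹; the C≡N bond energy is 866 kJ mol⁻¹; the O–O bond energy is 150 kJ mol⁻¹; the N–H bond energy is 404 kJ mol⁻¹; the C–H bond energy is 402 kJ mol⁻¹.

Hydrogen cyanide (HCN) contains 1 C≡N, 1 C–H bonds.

Bonds broken (reactants):
  C–H: 8 × 402 = 3216
  N–H: 6 × 404 = 2424
  O=O: 3 × 487 = 1461
  Σ(broken) = 7101 kJ
Bonds formed (products):
  C≡N: 2 × 866 = 1732
  C–H: 2 × 402 = 804
  O–H: 12 × 446 = 5352
  Σ(formed) = 7888 kJ
ΔH = Σ(broken) − Σ(formed) = 7101 − 7888 = −787 kJ

ΔH ≈ −787 kJ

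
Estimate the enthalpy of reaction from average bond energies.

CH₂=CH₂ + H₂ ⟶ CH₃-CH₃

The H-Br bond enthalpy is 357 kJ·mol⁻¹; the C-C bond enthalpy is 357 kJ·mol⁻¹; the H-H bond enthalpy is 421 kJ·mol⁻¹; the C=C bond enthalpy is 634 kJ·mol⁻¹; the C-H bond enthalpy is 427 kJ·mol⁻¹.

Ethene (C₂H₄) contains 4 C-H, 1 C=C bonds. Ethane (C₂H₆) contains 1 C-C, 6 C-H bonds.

Bonds broken (reactants):
  C-H: 4 × 427 = 1708
  C=C: 1 × 634 = 634
  H-H: 1 × 421 = 421
  Σ(broken) = 2763 kJ
Bonds formed (products):
  C-C: 1 × 357 = 357
  C-H: 6 × 427 = 2562
  Σ(formed) = 2919 kJ
ΔH = Σ(broken) − Σ(formed) = 2763 − 2919 = −156 kJ

ΔH ≈ −156 kJ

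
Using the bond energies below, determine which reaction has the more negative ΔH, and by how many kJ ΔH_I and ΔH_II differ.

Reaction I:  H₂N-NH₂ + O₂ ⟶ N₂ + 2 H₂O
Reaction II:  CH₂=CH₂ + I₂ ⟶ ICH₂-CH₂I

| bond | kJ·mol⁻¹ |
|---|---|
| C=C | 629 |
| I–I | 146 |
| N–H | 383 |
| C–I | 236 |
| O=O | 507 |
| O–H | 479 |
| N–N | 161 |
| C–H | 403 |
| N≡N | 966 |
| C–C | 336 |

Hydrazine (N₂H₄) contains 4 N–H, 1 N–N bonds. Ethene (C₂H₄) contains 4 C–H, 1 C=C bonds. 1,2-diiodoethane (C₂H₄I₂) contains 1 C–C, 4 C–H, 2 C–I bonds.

Reaction I, by 649 kJ

Reaction I:
  Bonds broken (reactants):
    N–H: 4 × 383 = 1532
    N–N: 1 × 161 = 161
    O=O: 1 × 507 = 507
    Σ(broken) = 2200 kJ
  Bonds formed (products):
    N≡N: 1 × 966 = 966
    O–H: 4 × 479 = 1916
    Σ(formed) = 2882 kJ
  ΔH_I = 2200 − 2882 = −682 kJ
Reaction II:
  Bonds broken (reactants):
    C–H: 4 × 403 = 1612
    C=C: 1 × 629 = 629
    I–I: 1 × 146 = 146
    Σ(broken) = 2387 kJ
  Bonds formed (products):
    C–C: 1 × 336 = 336
    C–H: 4 × 403 = 1612
    C–I: 2 × 236 = 472
    Σ(formed) = 2420 kJ
  ΔH_II = 2387 − 2420 = −33 kJ
ΔH_I − ΔH_II = −649 kJ, so reaction I has the more negative ΔH; |ΔH_I − ΔH_II| = 649 kJ.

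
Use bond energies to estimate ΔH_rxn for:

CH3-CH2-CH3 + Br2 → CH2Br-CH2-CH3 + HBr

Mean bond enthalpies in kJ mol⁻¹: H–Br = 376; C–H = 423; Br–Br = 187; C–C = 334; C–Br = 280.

Bonds broken (reactants):
  Br–Br: 1 × 187 = 187
  C–C: 2 × 334 = 668
  C–H: 8 × 423 = 3384
  Σ(broken) = 4239 kJ
Bonds formed (products):
  C–Br: 1 × 280 = 280
  C–C: 2 × 334 = 668
  C–H: 7 × 423 = 2961
  H–Br: 1 × 376 = 376
  Σ(formed) = 4285 kJ
ΔH = Σ(broken) − Σ(formed) = 4239 − 4285 = −46 kJ

ΔH ≈ −46 kJ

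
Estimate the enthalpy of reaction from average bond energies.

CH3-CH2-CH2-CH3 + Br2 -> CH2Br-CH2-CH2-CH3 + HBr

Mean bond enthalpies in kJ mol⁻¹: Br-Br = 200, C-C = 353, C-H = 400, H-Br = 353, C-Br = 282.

Bonds broken (reactants):
  Br-Br: 1 × 200 = 200
  C-C: 3 × 353 = 1059
  C-H: 10 × 400 = 4000
  Σ(broken) = 5259 kJ
Bonds formed (products):
  C-Br: 1 × 282 = 282
  C-C: 3 × 353 = 1059
  C-H: 9 × 400 = 3600
  H-Br: 1 × 353 = 353
  Σ(formed) = 5294 kJ
ΔH = Σ(broken) − Σ(formed) = 5259 − 5294 = −35 kJ

ΔH ≈ −35 kJ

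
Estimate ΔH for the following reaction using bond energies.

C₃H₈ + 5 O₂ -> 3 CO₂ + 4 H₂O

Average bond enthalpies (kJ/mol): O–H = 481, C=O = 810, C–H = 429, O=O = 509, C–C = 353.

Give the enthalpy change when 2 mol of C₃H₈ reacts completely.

Bonds broken (reactants):
  C–C: 2 × 353 = 706
  C–H: 8 × 429 = 3432
  O=O: 5 × 509 = 2545
  Σ(broken) = 6683 kJ
Bonds formed (products):
  C=O: 6 × 810 = 4860
  O–H: 8 × 481 = 3848
  Σ(formed) = 8708 kJ
ΔH = Σ(broken) − Σ(formed) = 6683 − 8708 = −2025 kJ
For 2× the reaction as written: 2 × (−2025) = −4050 kJ

ΔH = −4050 kJ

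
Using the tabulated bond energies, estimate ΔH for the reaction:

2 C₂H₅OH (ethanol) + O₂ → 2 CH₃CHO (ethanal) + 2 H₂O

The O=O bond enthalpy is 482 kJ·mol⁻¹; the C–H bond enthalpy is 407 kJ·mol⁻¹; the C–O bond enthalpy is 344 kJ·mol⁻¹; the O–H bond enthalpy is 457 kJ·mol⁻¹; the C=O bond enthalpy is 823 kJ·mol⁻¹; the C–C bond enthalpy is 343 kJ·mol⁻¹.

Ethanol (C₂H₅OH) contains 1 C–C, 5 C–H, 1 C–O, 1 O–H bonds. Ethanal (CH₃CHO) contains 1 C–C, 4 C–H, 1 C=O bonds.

Bonds broken (reactants):
  C–C: 2 × 343 = 686
  C–H: 10 × 407 = 4070
  C–O: 2 × 344 = 688
  O–H: 2 × 457 = 914
  O=O: 1 × 482 = 482
  Σ(broken) = 6840 kJ
Bonds formed (products):
  C–C: 2 × 343 = 686
  C–H: 8 × 407 = 3256
  C=O: 2 × 823 = 1646
  O–H: 4 × 457 = 1828
  Σ(formed) = 7416 kJ
ΔH = Σ(broken) − Σ(formed) = 6840 − 7416 = −576 kJ

ΔH ≈ −576 kJ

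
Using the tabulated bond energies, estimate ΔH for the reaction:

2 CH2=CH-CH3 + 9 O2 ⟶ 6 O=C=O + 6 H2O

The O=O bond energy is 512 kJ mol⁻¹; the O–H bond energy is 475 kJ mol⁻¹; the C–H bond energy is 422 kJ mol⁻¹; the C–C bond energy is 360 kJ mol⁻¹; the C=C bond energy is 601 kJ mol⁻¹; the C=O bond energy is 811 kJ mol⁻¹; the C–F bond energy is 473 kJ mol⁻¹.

ΔH ≈ −3838 kJ

Bonds broken (reactants):
  C–C: 2 × 360 = 720
  C–H: 12 × 422 = 5064
  C=C: 2 × 601 = 1202
  O=O: 9 × 512 = 4608
  Σ(broken) = 11594 kJ
Bonds formed (products):
  C=O: 12 × 811 = 9732
  O–H: 12 × 475 = 5700
  Σ(formed) = 15432 kJ
ΔH = Σ(broken) − Σ(formed) = 11594 − 15432 = −3838 kJ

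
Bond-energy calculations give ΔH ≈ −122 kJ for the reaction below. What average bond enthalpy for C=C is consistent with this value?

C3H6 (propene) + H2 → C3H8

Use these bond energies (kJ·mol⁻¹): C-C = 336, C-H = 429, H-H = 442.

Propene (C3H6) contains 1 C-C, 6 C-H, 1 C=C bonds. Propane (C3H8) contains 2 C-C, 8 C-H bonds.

Let D be the C=C bond energy.
Σ(broken) = 1×336 + 6×429 + 1×D + 1×442 = 3352 + D
Σ(formed) = 2×336 + 8×429 = 4104
ΔH = Σ(broken) − Σ(formed) = (3352 + D) − (4104) = −752 + D
Setting this equal to −122 kJ gives D = 630 kJ/mol.

D(C=C) ≈ 630 kJ/mol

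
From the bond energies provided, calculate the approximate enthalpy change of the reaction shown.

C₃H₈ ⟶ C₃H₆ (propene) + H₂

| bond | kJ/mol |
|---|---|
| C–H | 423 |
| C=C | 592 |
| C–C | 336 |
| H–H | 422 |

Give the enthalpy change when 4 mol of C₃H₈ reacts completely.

Bonds broken (reactants):
  C–C: 2 × 336 = 672
  C–H: 8 × 423 = 3384
  Σ(broken) = 4056 kJ
Bonds formed (products):
  C–C: 1 × 336 = 336
  C–H: 6 × 423 = 2538
  C=C: 1 × 592 = 592
  H–H: 1 × 422 = 422
  Σ(formed) = 3888 kJ
ΔH = Σ(broken) − Σ(formed) = 4056 − 3888 = +168 kJ
For 4× the reaction as written: 4 × (+168) = +672 kJ

ΔH = +672 kJ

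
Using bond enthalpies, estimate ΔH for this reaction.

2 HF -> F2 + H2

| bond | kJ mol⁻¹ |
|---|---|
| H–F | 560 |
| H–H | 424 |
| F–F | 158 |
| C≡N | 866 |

ΔH ≈ +538 kJ

Bonds broken (reactants):
  H–F: 2 × 560 = 1120
  Σ(broken) = 1120 kJ
Bonds formed (products):
  F–F: 1 × 158 = 158
  H–H: 1 × 424 = 424
  Σ(formed) = 582 kJ
ΔH = Σ(broken) − Σ(formed) = 1120 − 582 = +538 kJ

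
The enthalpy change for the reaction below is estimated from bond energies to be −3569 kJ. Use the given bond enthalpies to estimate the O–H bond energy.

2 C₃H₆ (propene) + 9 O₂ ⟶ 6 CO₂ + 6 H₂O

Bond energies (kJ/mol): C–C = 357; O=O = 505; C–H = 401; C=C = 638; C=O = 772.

D(O–H) ≈ 471 kJ/mol

Let D be the O–H bond energy.
Σ(broken) = 2×357 + 12×401 + 2×638 + 9×505 = 11347
Σ(formed) = 12×772 + 12×D = 9264 + 12D
ΔH = Σ(broken) − Σ(formed) = (11347) − (9264 + 12D) = +2083 − 12D
Setting this equal to −3569 kJ gives 12D = 5652, so D = 471 kJ/mol.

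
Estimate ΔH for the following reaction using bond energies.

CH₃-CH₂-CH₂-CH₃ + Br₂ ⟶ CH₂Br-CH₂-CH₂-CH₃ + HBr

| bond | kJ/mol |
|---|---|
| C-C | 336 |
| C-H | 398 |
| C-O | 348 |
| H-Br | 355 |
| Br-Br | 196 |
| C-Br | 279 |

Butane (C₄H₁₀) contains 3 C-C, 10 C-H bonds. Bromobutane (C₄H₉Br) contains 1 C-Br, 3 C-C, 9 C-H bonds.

ΔH ≈ −40 kJ

Bonds broken (reactants):
  Br-Br: 1 × 196 = 196
  C-C: 3 × 336 = 1008
  C-H: 10 × 398 = 3980
  Σ(broken) = 5184 kJ
Bonds formed (products):
  C-Br: 1 × 279 = 279
  C-C: 3 × 336 = 1008
  C-H: 9 × 398 = 3582
  H-Br: 1 × 355 = 355
  Σ(formed) = 5224 kJ
ΔH = Σ(broken) − Σ(formed) = 5184 − 5224 = −40 kJ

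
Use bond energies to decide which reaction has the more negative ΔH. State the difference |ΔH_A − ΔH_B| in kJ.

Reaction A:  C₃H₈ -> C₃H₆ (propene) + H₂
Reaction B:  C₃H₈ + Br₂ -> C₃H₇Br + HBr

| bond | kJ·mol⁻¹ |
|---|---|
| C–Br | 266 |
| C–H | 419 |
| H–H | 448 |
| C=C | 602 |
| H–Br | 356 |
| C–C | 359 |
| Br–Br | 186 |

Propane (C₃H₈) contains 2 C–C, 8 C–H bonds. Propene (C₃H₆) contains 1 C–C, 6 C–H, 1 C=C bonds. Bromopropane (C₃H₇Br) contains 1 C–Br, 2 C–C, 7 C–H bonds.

Reaction A:
  Bonds broken (reactants):
    C–C: 2 × 359 = 718
    C–H: 8 × 419 = 3352
    Σ(broken) = 4070 kJ
  Bonds formed (products):
    C–C: 1 × 359 = 359
    C–H: 6 × 419 = 2514
    C=C: 1 × 602 = 602
    H–H: 1 × 448 = 448
    Σ(formed) = 3923 kJ
  ΔH_A = 4070 − 3923 = +147 kJ
Reaction B:
  Bonds broken (reactants):
    Br–Br: 1 × 186 = 186
    C–C: 2 × 359 = 718
    C–H: 8 × 419 = 3352
    Σ(broken) = 4256 kJ
  Bonds formed (products):
    C–Br: 1 × 266 = 266
    C–C: 2 × 359 = 718
    C–H: 7 × 419 = 2933
    H–Br: 1 × 356 = 356
    Σ(formed) = 4273 kJ
  ΔH_B = 4256 − 4273 = −17 kJ
ΔH_A − ΔH_B = +164 kJ, so reaction B has the more negative ΔH; |ΔH_A − ΔH_B| = 164 kJ.

Reaction B, by 164 kJ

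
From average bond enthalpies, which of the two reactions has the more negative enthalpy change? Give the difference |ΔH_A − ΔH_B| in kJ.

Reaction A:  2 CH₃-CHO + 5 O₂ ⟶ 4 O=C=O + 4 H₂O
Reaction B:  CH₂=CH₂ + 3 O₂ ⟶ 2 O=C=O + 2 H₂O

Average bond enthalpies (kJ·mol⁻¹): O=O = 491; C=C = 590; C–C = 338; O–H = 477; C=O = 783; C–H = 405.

Reaction A:
  Bonds broken (reactants):
    C–C: 2 × 338 = 676
    C–H: 8 × 405 = 3240
    C=O: 2 × 783 = 1566
    O=O: 5 × 491 = 2455
    Σ(broken) = 7937 kJ
  Bonds formed (products):
    C=O: 8 × 783 = 6264
    O–H: 8 × 477 = 3816
    Σ(formed) = 10080 kJ
  ΔH_A = 7937 − 10080 = −2143 kJ
Reaction B:
  Bonds broken (reactants):
    C–H: 4 × 405 = 1620
    C=C: 1 × 590 = 590
    O=O: 3 × 491 = 1473
    Σ(broken) = 3683 kJ
  Bonds formed (products):
    C=O: 4 × 783 = 3132
    O–H: 4 × 477 = 1908
    Σ(formed) = 5040 kJ
  ΔH_B = 3683 − 5040 = −1357 kJ
ΔH_A − ΔH_B = −786 kJ, so reaction A has the more negative ΔH; |ΔH_A − ΔH_B| = 786 kJ.

Reaction A, by 786 kJ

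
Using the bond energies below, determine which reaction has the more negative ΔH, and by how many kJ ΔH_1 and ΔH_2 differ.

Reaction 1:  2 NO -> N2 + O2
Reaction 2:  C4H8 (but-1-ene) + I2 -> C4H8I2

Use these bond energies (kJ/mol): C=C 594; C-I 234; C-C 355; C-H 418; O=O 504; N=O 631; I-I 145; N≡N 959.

Reaction 1, by 117 kJ

Reaction 1:
  Bonds broken (reactants):
    N=O: 2 × 631 = 1262
    Σ(broken) = 1262 kJ
  Bonds formed (products):
    N≡N: 1 × 959 = 959
    O=O: 1 × 504 = 504
    Σ(formed) = 1463 kJ
  ΔH_1 = 1262 − 1463 = −201 kJ
Reaction 2:
  Bonds broken (reactants):
    C-C: 2 × 355 = 710
    C-H: 8 × 418 = 3344
    C=C: 1 × 594 = 594
    I-I: 1 × 145 = 145
    Σ(broken) = 4793 kJ
  Bonds formed (products):
    C-C: 3 × 355 = 1065
    C-H: 8 × 418 = 3344
    C-I: 2 × 234 = 468
    Σ(formed) = 4877 kJ
  ΔH_2 = 4793 − 4877 = −84 kJ
ΔH_1 − ΔH_2 = −117 kJ, so reaction 1 has the more negative ΔH; |ΔH_1 − ΔH_2| = 117 kJ.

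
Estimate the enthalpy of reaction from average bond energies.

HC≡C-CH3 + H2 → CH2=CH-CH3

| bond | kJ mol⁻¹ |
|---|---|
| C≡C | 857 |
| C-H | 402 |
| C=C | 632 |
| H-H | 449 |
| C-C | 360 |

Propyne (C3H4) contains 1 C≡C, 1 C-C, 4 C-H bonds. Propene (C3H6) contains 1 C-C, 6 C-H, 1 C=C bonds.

Bonds broken (reactants):
  C≡C: 1 × 857 = 857
  C-C: 1 × 360 = 360
  C-H: 4 × 402 = 1608
  H-H: 1 × 449 = 449
  Σ(broken) = 3274 kJ
Bonds formed (products):
  C-C: 1 × 360 = 360
  C-H: 6 × 402 = 2412
  C=C: 1 × 632 = 632
  Σ(formed) = 3404 kJ
ΔH = Σ(broken) − Σ(formed) = 3274 − 3404 = −130 kJ

ΔH ≈ −130 kJ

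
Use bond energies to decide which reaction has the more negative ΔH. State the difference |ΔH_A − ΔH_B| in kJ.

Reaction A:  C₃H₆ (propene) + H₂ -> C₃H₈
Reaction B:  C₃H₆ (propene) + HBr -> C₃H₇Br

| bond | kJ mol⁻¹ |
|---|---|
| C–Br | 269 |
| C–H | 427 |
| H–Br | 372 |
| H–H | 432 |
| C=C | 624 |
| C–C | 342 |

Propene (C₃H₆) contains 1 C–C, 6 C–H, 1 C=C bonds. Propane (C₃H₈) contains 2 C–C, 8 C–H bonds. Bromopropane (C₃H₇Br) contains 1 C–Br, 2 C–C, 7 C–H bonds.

Reaction A, by 98 kJ

Reaction A:
  Bonds broken (reactants):
    C–C: 1 × 342 = 342
    C–H: 6 × 427 = 2562
    C=C: 1 × 624 = 624
    H–H: 1 × 432 = 432
    Σ(broken) = 3960 kJ
  Bonds formed (products):
    C–C: 2 × 342 = 684
    C–H: 8 × 427 = 3416
    Σ(formed) = 4100 kJ
  ΔH_A = 3960 − 4100 = −140 kJ
Reaction B:
  Bonds broken (reactants):
    C–C: 1 × 342 = 342
    C–H: 6 × 427 = 2562
    C=C: 1 × 624 = 624
    H–Br: 1 × 372 = 372
    Σ(broken) = 3900 kJ
  Bonds formed (products):
    C–Br: 1 × 269 = 269
    C–C: 2 × 342 = 684
    C–H: 7 × 427 = 2989
    Σ(formed) = 3942 kJ
  ΔH_B = 3900 − 3942 = −42 kJ
ΔH_A − ΔH_B = −98 kJ, so reaction A has the more negative ΔH; |ΔH_A − ΔH_B| = 98 kJ.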